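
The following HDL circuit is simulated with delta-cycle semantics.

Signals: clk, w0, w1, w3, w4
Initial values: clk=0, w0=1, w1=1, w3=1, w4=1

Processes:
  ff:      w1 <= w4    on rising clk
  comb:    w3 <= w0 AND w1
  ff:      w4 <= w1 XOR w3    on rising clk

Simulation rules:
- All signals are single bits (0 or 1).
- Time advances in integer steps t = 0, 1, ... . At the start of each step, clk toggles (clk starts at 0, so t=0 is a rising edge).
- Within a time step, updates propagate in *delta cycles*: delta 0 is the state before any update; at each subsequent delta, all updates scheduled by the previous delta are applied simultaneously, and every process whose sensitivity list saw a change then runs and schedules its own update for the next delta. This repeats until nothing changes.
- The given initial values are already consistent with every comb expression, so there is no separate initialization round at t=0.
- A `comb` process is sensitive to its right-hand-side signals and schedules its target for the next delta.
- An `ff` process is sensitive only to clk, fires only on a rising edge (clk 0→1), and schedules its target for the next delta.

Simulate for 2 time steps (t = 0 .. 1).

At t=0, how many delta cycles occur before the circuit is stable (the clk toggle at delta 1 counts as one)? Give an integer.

2

[bits: w0,w3,w4,w1,clk]
t=0: Δ0=11110 Δ1=11111 Δ2=11011 | 2Δ
t=1: Δ0=11011 Δ1=11010 | 1Δ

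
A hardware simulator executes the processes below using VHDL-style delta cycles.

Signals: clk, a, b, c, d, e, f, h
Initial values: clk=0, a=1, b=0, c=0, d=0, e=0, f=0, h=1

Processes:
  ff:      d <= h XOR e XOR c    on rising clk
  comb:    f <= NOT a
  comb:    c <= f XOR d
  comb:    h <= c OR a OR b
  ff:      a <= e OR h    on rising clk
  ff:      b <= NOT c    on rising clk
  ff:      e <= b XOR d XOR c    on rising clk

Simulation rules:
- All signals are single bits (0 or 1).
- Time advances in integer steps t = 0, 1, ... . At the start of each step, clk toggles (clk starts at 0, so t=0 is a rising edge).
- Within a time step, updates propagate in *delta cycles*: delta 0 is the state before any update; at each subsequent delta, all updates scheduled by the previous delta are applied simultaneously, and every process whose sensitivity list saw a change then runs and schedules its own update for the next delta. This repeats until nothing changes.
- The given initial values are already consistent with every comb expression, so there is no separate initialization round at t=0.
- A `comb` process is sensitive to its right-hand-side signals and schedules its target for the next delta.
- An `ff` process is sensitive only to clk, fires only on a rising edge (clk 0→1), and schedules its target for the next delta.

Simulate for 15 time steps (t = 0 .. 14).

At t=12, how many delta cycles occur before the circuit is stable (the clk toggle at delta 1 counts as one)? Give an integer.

t0.Δ0 e=0 d=0 clk=0 c=0 a=1 f=0 b=0 h=1
t0.Δ1 e=0 d=0 clk=1 c=0 a=1 f=0 b=0 h=1
t0.Δ2 e=0 d=1 clk=1 c=0 a=1 f=0 b=1 h=1
t0.Δ3 e=0 d=1 clk=1 c=1 a=1 f=0 b=1 h=1
t1.Δ0 e=0 d=1 clk=1 c=1 a=1 f=0 b=1 h=1
t1.Δ1 e=0 d=1 clk=0 c=1 a=1 f=0 b=1 h=1
t2.Δ0 e=0 d=1 clk=0 c=1 a=1 f=0 b=1 h=1
t2.Δ1 e=0 d=1 clk=1 c=1 a=1 f=0 b=1 h=1
t2.Δ2 e=1 d=0 clk=1 c=1 a=1 f=0 b=0 h=1
t2.Δ3 e=1 d=0 clk=1 c=0 a=1 f=0 b=0 h=1
t3.Δ0 e=1 d=0 clk=1 c=0 a=1 f=0 b=0 h=1
t3.Δ1 e=1 d=0 clk=0 c=0 a=1 f=0 b=0 h=1
t4.Δ0 e=1 d=0 clk=0 c=0 a=1 f=0 b=0 h=1
t4.Δ1 e=1 d=0 clk=1 c=0 a=1 f=0 b=0 h=1
t4.Δ2 e=0 d=0 clk=1 c=0 a=1 f=0 b=1 h=1
t5.Δ0 e=0 d=0 clk=1 c=0 a=1 f=0 b=1 h=1
t5.Δ1 e=0 d=0 clk=0 c=0 a=1 f=0 b=1 h=1
t6.Δ0 e=0 d=0 clk=0 c=0 a=1 f=0 b=1 h=1
t6.Δ1 e=0 d=0 clk=1 c=0 a=1 f=0 b=1 h=1
t6.Δ2 e=1 d=1 clk=1 c=0 a=1 f=0 b=1 h=1
t6.Δ3 e=1 d=1 clk=1 c=1 a=1 f=0 b=1 h=1
t7.Δ0 e=1 d=1 clk=1 c=1 a=1 f=0 b=1 h=1
t7.Δ1 e=1 d=1 clk=0 c=1 a=1 f=0 b=1 h=1
t8.Δ0 e=1 d=1 clk=0 c=1 a=1 f=0 b=1 h=1
t8.Δ1 e=1 d=1 clk=1 c=1 a=1 f=0 b=1 h=1
t8.Δ2 e=1 d=1 clk=1 c=1 a=1 f=0 b=0 h=1
t9.Δ0 e=1 d=1 clk=1 c=1 a=1 f=0 b=0 h=1
t9.Δ1 e=1 d=1 clk=0 c=1 a=1 f=0 b=0 h=1
t10.Δ0 e=1 d=1 clk=0 c=1 a=1 f=0 b=0 h=1
t10.Δ1 e=1 d=1 clk=1 c=1 a=1 f=0 b=0 h=1
t10.Δ2 e=0 d=1 clk=1 c=1 a=1 f=0 b=0 h=1
t11.Δ0 e=0 d=1 clk=1 c=1 a=1 f=0 b=0 h=1
t11.Δ1 e=0 d=1 clk=0 c=1 a=1 f=0 b=0 h=1
t12.Δ0 e=0 d=1 clk=0 c=1 a=1 f=0 b=0 h=1
t12.Δ1 e=0 d=1 clk=1 c=1 a=1 f=0 b=0 h=1
t12.Δ2 e=0 d=0 clk=1 c=1 a=1 f=0 b=0 h=1
t12.Δ3 e=0 d=0 clk=1 c=0 a=1 f=0 b=0 h=1
t13.Δ0 e=0 d=0 clk=1 c=0 a=1 f=0 b=0 h=1
t13.Δ1 e=0 d=0 clk=0 c=0 a=1 f=0 b=0 h=1
t14.Δ0 e=0 d=0 clk=0 c=0 a=1 f=0 b=0 h=1
t14.Δ1 e=0 d=0 clk=1 c=0 a=1 f=0 b=0 h=1
t14.Δ2 e=0 d=1 clk=1 c=0 a=1 f=0 b=1 h=1
t14.Δ3 e=0 d=1 clk=1 c=1 a=1 f=0 b=1 h=1

3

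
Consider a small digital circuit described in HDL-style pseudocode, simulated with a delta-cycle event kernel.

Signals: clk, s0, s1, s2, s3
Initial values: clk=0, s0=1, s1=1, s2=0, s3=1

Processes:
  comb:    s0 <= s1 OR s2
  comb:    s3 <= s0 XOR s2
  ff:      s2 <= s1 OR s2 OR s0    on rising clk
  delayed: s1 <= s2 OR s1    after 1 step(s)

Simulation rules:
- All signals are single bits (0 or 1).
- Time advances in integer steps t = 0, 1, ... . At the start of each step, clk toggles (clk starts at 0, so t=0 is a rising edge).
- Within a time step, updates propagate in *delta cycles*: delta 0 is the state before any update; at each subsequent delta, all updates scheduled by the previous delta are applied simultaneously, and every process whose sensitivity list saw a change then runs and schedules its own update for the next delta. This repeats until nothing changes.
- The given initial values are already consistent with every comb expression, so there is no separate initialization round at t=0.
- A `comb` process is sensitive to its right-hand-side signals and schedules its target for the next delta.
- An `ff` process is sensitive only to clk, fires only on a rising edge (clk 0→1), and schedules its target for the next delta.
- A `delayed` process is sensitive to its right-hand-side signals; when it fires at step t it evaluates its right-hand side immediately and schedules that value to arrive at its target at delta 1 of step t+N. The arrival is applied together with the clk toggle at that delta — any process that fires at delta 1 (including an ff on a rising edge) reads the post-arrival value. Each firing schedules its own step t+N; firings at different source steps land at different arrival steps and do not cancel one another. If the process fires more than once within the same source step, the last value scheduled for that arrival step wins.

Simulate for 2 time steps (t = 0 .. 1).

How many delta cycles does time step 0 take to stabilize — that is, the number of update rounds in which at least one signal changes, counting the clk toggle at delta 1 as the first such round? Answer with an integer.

t0.Δ0 s0=1 clk=0 s1=1 s2=0 s3=1
t0.Δ1 s0=1 clk=1 s1=1 s2=0 s3=1
t0.Δ2 s0=1 clk=1 s1=1 s2=1 s3=1
t0.Δ3 s0=1 clk=1 s1=1 s2=1 s3=0
t1.Δ0 s0=1 clk=1 s1=1 s2=1 s3=0
t1.Δ1 s0=1 clk=0 s1=1 s2=1 s3=0

3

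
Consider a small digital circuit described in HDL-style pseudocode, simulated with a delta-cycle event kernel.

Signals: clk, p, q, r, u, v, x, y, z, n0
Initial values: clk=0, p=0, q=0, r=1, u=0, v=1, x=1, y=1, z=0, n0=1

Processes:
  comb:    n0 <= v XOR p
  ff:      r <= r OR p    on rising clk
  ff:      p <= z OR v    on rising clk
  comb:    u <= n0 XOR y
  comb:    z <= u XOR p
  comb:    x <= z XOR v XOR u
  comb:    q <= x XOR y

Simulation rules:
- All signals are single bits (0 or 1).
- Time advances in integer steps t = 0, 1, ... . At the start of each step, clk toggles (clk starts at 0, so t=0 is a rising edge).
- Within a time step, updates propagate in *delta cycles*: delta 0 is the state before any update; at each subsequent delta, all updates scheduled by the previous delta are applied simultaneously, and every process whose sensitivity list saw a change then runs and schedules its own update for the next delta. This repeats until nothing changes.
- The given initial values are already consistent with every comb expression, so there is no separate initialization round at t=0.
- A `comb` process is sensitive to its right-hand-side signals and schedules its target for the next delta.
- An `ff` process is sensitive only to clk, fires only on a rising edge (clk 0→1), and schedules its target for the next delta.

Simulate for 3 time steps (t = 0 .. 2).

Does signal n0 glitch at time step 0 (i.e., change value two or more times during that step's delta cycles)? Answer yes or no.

no

t0.Δ0 n0=1 clk=0 u=0 r=1 p=0 y=1 q=0 x=1 z=0 v=1
t0.Δ1 n0=1 clk=1 u=0 r=1 p=0 y=1 q=0 x=1 z=0 v=1
t0.Δ2 n0=1 clk=1 u=0 r=1 p=1 y=1 q=0 x=1 z=0 v=1
t0.Δ3 n0=0 clk=1 u=0 r=1 p=1 y=1 q=0 x=1 z=1 v=1
t0.Δ4 n0=0 clk=1 u=1 r=1 p=1 y=1 q=0 x=0 z=1 v=1
t0.Δ5 n0=0 clk=1 u=1 r=1 p=1 y=1 q=1 x=1 z=0 v=1
t0.Δ6 n0=0 clk=1 u=1 r=1 p=1 y=1 q=0 x=0 z=0 v=1
t0.Δ7 n0=0 clk=1 u=1 r=1 p=1 y=1 q=1 x=0 z=0 v=1
t1.Δ0 n0=0 clk=1 u=1 r=1 p=1 y=1 q=1 x=0 z=0 v=1
t1.Δ1 n0=0 clk=0 u=1 r=1 p=1 y=1 q=1 x=0 z=0 v=1
t2.Δ0 n0=0 clk=0 u=1 r=1 p=1 y=1 q=1 x=0 z=0 v=1
t2.Δ1 n0=0 clk=1 u=1 r=1 p=1 y=1 q=1 x=0 z=0 v=1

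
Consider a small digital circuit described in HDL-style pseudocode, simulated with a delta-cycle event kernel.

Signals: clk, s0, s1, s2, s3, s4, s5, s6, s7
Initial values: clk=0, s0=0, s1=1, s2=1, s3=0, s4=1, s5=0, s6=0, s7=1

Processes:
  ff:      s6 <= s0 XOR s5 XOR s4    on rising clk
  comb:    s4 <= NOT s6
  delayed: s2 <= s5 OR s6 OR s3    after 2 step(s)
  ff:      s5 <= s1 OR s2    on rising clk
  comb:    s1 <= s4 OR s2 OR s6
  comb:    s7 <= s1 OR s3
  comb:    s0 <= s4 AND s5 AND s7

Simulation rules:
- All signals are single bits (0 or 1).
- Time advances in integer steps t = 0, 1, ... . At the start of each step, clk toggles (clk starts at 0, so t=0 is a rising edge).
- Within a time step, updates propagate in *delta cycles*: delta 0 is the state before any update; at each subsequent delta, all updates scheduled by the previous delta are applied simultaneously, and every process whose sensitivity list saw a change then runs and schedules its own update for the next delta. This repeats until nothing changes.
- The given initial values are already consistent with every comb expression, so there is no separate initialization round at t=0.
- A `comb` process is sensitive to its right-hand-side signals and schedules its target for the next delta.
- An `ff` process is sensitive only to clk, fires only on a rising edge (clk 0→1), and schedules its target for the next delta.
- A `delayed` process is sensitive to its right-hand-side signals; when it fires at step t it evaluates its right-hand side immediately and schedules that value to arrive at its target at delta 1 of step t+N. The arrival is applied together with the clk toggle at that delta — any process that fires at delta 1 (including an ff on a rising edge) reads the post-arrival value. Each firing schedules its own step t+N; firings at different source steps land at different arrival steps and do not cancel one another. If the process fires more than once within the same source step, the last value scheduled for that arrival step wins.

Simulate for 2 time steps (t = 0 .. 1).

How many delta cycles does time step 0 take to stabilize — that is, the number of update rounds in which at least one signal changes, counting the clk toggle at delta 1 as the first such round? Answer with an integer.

4

t0.Δ0 s3=0 s0=0 s4=1 s7=1 s1=1 s5=0 s6=0 s2=1 clk=0
t0.Δ1 s3=0 s0=0 s4=1 s7=1 s1=1 s5=0 s6=0 s2=1 clk=1
t0.Δ2 s3=0 s0=0 s4=1 s7=1 s1=1 s5=1 s6=1 s2=1 clk=1
t0.Δ3 s3=0 s0=1 s4=0 s7=1 s1=1 s5=1 s6=1 s2=1 clk=1
t0.Δ4 s3=0 s0=0 s4=0 s7=1 s1=1 s5=1 s6=1 s2=1 clk=1
t1.Δ0 s3=0 s0=0 s4=0 s7=1 s1=1 s5=1 s6=1 s2=1 clk=1
t1.Δ1 s3=0 s0=0 s4=0 s7=1 s1=1 s5=1 s6=1 s2=1 clk=0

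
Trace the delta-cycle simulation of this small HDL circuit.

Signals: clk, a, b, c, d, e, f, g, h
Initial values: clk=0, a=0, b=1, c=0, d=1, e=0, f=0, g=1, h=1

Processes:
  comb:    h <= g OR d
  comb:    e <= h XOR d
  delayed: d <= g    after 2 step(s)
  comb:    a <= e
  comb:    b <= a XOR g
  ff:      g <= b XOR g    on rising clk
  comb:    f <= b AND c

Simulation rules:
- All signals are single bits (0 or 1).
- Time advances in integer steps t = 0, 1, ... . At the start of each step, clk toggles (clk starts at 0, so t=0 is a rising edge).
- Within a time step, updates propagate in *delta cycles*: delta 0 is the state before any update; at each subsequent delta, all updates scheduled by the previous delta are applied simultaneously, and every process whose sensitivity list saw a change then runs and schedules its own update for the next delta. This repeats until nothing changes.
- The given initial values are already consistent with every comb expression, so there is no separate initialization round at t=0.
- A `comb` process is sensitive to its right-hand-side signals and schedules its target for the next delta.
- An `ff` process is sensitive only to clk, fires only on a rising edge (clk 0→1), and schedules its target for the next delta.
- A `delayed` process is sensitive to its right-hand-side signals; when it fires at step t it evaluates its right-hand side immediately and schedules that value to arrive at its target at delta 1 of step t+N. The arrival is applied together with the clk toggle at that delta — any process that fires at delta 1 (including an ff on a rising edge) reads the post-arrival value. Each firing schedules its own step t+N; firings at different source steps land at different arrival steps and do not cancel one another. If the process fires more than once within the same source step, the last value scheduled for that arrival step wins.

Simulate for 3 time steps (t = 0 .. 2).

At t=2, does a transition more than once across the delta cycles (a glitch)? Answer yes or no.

t=0 Δ0: b=1 a=0 h=1 e=0 g=1 f=0 d=1 clk=0 c=0
  Δ1: clk:0→1
  Δ2: g:1→0
  Δ3: b:1→0
  (3Δ to stable)
t=1 Δ0: b=0 a=0 h=1 e=0 g=0 f=0 d=1 clk=1 c=0
  Δ1: clk:1→0
  (1Δ to stable)
t=2 Δ0: b=0 a=0 h=1 e=0 g=0 f=0 d=1 clk=0 c=0
  Δ1: d:1→0, clk:0→1
  Δ2: h:1→0, e:0→1
  Δ3: a:0→1, e:1→0
  Δ4: b:0→1, a:1→0
  Δ5: b:1→0
  (5Δ to stable)

yes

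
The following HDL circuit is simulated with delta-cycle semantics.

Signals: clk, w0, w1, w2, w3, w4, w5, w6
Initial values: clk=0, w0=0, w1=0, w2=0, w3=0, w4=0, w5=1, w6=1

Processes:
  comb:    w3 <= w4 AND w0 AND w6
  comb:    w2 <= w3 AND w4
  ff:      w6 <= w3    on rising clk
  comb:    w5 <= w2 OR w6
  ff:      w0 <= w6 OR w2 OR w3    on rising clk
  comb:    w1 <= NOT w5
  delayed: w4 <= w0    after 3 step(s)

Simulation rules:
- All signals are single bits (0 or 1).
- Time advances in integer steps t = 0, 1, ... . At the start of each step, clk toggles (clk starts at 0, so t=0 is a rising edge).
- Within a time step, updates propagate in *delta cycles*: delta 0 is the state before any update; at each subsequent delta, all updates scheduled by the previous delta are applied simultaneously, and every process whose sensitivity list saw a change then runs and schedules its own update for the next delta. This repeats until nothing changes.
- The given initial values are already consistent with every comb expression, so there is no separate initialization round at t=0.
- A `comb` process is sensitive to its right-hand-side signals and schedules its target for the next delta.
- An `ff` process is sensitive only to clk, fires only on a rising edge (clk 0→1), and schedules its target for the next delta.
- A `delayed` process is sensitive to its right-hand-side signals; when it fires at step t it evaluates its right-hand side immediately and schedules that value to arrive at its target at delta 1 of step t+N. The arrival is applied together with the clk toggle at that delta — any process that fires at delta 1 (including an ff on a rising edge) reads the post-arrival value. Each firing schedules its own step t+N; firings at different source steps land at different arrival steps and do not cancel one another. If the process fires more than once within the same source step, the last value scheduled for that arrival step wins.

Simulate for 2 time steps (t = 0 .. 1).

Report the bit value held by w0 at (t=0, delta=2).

t0.Δ0 w0=0 clk=0 w1=0 w6=1 w4=0 w3=0 w2=0 w5=1
t0.Δ1 w0=0 clk=1 w1=0 w6=1 w4=0 w3=0 w2=0 w5=1
t0.Δ2 w0=1 clk=1 w1=0 w6=0 w4=0 w3=0 w2=0 w5=1
t0.Δ3 w0=1 clk=1 w1=0 w6=0 w4=0 w3=0 w2=0 w5=0
t0.Δ4 w0=1 clk=1 w1=1 w6=0 w4=0 w3=0 w2=0 w5=0
t1.Δ0 w0=1 clk=1 w1=1 w6=0 w4=0 w3=0 w2=0 w5=0
t1.Δ1 w0=1 clk=0 w1=1 w6=0 w4=0 w3=0 w2=0 w5=0

1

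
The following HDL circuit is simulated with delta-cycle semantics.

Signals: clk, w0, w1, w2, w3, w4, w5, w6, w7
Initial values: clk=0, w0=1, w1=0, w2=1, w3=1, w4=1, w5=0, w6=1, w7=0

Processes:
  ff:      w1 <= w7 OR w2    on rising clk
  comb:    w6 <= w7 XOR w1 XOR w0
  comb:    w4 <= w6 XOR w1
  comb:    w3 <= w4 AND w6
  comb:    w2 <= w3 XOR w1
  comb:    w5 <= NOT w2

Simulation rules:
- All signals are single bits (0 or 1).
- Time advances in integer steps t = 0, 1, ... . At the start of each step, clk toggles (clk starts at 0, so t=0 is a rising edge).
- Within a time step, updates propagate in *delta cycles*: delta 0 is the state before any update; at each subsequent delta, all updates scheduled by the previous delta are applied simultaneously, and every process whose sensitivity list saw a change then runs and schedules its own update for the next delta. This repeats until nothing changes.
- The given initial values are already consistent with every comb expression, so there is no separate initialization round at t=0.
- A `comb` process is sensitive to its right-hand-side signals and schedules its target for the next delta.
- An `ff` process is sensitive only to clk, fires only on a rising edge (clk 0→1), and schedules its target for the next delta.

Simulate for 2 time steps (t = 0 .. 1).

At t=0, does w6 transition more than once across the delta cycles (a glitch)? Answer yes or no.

no

[bits: w7,w5,w0,w3,clk,w4,w2,w6,w1]
t=0: Δ0=001101110 Δ1=001111110 Δ2=001111111 Δ3=001110001 Δ4=011011001 Δ5=011011101 Δ6=001011101 | 6Δ
t=1: Δ0=001011101 Δ1=001001101 | 1Δ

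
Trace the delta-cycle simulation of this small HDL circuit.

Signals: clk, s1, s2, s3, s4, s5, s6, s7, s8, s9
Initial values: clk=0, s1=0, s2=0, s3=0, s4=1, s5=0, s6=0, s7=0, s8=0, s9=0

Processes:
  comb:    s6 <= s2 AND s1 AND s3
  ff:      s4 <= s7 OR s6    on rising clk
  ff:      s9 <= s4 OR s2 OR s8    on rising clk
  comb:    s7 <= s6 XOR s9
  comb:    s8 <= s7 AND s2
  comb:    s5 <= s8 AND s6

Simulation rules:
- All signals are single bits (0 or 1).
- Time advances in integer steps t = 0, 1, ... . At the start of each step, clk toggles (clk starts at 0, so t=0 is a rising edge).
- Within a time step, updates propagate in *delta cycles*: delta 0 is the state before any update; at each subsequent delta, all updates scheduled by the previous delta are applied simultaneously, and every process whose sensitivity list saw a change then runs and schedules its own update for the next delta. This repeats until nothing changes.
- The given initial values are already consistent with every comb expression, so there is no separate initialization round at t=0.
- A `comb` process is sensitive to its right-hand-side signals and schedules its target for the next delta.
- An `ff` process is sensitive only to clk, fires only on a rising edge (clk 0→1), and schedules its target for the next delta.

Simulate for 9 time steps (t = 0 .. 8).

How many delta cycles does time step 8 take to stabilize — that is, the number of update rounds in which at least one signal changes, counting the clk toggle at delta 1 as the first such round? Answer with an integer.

t=0 Δ0: s7=0 clk=0 s3=0 s1=0 s4=1 s9=0 s5=0 s6=0 s8=0 s2=0
  Δ1: clk:0→1
  Δ2: s4:1→0, s9:0→1
  Δ3: s7:0→1
  (3Δ to stable)
t=1 Δ0: s7=1 clk=1 s3=0 s1=0 s4=0 s9=1 s5=0 s6=0 s8=0 s2=0
  Δ1: clk:1→0
  (1Δ to stable)
t=2 Δ0: s7=1 clk=0 s3=0 s1=0 s4=0 s9=1 s5=0 s6=0 s8=0 s2=0
  Δ1: clk:0→1
  Δ2: s4:0→1, s9:1→0
  Δ3: s7:1→0
  (3Δ to stable)
t=3 Δ0: s7=0 clk=1 s3=0 s1=0 s4=1 s9=0 s5=0 s6=0 s8=0 s2=0
  Δ1: clk:1→0
  (1Δ to stable)
t=4 Δ0: s7=0 clk=0 s3=0 s1=0 s4=1 s9=0 s5=0 s6=0 s8=0 s2=0
  Δ1: clk:0→1
  Δ2: s4:1→0, s9:0→1
  Δ3: s7:0→1
  (3Δ to stable)
t=5 Δ0: s7=1 clk=1 s3=0 s1=0 s4=0 s9=1 s5=0 s6=0 s8=0 s2=0
  Δ1: clk:1→0
  (1Δ to stable)
t=6 Δ0: s7=1 clk=0 s3=0 s1=0 s4=0 s9=1 s5=0 s6=0 s8=0 s2=0
  Δ1: clk:0→1
  Δ2: s4:0→1, s9:1→0
  Δ3: s7:1→0
  (3Δ to stable)
t=7 Δ0: s7=0 clk=1 s3=0 s1=0 s4=1 s9=0 s5=0 s6=0 s8=0 s2=0
  Δ1: clk:1→0
  (1Δ to stable)
t=8 Δ0: s7=0 clk=0 s3=0 s1=0 s4=1 s9=0 s5=0 s6=0 s8=0 s2=0
  Δ1: clk:0→1
  Δ2: s4:1→0, s9:0→1
  Δ3: s7:0→1
  (3Δ to stable)

3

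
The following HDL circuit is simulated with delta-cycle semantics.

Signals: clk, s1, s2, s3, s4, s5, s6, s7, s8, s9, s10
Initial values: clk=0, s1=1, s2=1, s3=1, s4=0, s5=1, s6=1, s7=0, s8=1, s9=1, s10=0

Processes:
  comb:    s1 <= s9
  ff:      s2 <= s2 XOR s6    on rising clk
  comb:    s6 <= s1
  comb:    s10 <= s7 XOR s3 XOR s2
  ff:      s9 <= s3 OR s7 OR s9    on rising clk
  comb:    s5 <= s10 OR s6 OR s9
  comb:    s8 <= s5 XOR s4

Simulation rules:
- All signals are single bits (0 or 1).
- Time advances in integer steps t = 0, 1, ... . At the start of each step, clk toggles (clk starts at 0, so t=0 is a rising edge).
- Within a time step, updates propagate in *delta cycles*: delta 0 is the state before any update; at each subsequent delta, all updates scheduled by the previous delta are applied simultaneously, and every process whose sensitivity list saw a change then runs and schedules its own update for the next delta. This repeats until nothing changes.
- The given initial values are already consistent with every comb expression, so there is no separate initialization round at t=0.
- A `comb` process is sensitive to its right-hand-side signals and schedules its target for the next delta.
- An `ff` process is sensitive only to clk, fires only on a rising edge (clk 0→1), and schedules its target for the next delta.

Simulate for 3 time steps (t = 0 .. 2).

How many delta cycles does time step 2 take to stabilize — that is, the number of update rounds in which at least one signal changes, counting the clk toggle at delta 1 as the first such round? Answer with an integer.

3

t=0 Δ0: s4=0 s6=1 clk=0 s2=1 s10=0 s3=1 s8=1 s1=1 s9=1 s7=0 s5=1
  Δ1: clk:0→1
  Δ2: s2:1→0
  Δ3: s10:0→1
  (3Δ to stable)
t=1 Δ0: s4=0 s6=1 clk=1 s2=0 s10=1 s3=1 s8=1 s1=1 s9=1 s7=0 s5=1
  Δ1: clk:1→0
  (1Δ to stable)
t=2 Δ0: s4=0 s6=1 clk=0 s2=0 s10=1 s3=1 s8=1 s1=1 s9=1 s7=0 s5=1
  Δ1: clk:0→1
  Δ2: s2:0→1
  Δ3: s10:1→0
  (3Δ to stable)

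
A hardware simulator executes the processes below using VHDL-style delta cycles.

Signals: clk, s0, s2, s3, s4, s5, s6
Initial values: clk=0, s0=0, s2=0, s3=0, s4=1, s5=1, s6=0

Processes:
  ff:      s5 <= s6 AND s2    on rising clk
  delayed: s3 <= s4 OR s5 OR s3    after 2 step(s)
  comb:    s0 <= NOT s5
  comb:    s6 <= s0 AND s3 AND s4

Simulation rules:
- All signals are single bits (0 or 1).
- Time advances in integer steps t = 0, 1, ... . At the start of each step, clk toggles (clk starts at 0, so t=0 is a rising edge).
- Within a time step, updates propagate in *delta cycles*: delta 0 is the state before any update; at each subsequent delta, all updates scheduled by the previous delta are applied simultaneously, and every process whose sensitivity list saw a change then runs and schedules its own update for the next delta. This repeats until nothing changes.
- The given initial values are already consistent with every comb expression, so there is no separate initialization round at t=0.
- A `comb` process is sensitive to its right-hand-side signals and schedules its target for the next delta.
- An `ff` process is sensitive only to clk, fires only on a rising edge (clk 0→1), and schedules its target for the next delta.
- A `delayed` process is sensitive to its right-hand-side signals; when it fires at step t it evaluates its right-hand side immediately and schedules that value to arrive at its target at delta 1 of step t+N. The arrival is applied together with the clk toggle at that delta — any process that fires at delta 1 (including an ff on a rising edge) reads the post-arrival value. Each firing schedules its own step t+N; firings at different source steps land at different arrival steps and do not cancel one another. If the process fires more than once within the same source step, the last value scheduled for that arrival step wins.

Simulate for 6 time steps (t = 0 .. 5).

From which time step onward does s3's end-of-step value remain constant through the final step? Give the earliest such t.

t=0 Δ0: s2=0 s4=1 s0=0 s5=1 clk=0 s6=0 s3=0
  Δ1: clk:0→1
  Δ2: s5:1→0
  Δ3: s0:0→1
  (3Δ to stable)
t=1 Δ0: s2=0 s4=1 s0=1 s5=0 clk=1 s6=0 s3=0
  Δ1: clk:1→0
  (1Δ to stable)
t=2 Δ0: s2=0 s4=1 s0=1 s5=0 clk=0 s6=0 s3=0
  Δ1: clk:0→1, s3:0→1
  Δ2: s6:0→1
  (2Δ to stable)
t=3 Δ0: s2=0 s4=1 s0=1 s5=0 clk=1 s6=1 s3=1
  Δ1: clk:1→0
  (1Δ to stable)
t=4 Δ0: s2=0 s4=1 s0=1 s5=0 clk=0 s6=1 s3=1
  Δ1: clk:0→1
  (1Δ to stable)
t=5 Δ0: s2=0 s4=1 s0=1 s5=0 clk=1 s6=1 s3=1
  Δ1: clk:1→0
  (1Δ to stable)

2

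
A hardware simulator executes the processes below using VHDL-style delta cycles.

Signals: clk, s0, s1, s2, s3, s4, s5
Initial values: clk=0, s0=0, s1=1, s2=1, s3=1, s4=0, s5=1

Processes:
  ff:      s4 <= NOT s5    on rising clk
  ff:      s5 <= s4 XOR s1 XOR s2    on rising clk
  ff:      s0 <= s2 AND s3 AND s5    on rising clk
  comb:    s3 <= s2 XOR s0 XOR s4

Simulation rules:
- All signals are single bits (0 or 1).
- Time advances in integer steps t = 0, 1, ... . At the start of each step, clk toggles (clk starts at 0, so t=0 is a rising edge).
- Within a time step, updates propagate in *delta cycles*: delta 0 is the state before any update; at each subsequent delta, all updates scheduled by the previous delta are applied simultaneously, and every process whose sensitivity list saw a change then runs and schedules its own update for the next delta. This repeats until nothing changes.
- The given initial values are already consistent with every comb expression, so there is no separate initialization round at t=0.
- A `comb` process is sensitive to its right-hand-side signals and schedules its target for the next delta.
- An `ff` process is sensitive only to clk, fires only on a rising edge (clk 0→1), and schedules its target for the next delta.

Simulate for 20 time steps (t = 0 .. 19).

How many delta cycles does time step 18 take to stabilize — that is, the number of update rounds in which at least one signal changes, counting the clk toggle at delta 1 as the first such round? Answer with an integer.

t0.Δ0 s1=1 s5=1 s3=1 s2=1 s0=0 s4=0 clk=0
t0.Δ1 s1=1 s5=1 s3=1 s2=1 s0=0 s4=0 clk=1
t0.Δ2 s1=1 s5=0 s3=1 s2=1 s0=1 s4=0 clk=1
t0.Δ3 s1=1 s5=0 s3=0 s2=1 s0=1 s4=0 clk=1
t1.Δ0 s1=1 s5=0 s3=0 s2=1 s0=1 s4=0 clk=1
t1.Δ1 s1=1 s5=0 s3=0 s2=1 s0=1 s4=0 clk=0
t2.Δ0 s1=1 s5=0 s3=0 s2=1 s0=1 s4=0 clk=0
t2.Δ1 s1=1 s5=0 s3=0 s2=1 s0=1 s4=0 clk=1
t2.Δ2 s1=1 s5=0 s3=0 s2=1 s0=0 s4=1 clk=1
t3.Δ0 s1=1 s5=0 s3=0 s2=1 s0=0 s4=1 clk=1
t3.Δ1 s1=1 s5=0 s3=0 s2=1 s0=0 s4=1 clk=0
t4.Δ0 s1=1 s5=0 s3=0 s2=1 s0=0 s4=1 clk=0
t4.Δ1 s1=1 s5=0 s3=0 s2=1 s0=0 s4=1 clk=1
t4.Δ2 s1=1 s5=1 s3=0 s2=1 s0=0 s4=1 clk=1
t5.Δ0 s1=1 s5=1 s3=0 s2=1 s0=0 s4=1 clk=1
t5.Δ1 s1=1 s5=1 s3=0 s2=1 s0=0 s4=1 clk=0
t6.Δ0 s1=1 s5=1 s3=0 s2=1 s0=0 s4=1 clk=0
t6.Δ1 s1=1 s5=1 s3=0 s2=1 s0=0 s4=1 clk=1
t6.Δ2 s1=1 s5=1 s3=0 s2=1 s0=0 s4=0 clk=1
t6.Δ3 s1=1 s5=1 s3=1 s2=1 s0=0 s4=0 clk=1
t7.Δ0 s1=1 s5=1 s3=1 s2=1 s0=0 s4=0 clk=1
t7.Δ1 s1=1 s5=1 s3=1 s2=1 s0=0 s4=0 clk=0
t8.Δ0 s1=1 s5=1 s3=1 s2=1 s0=0 s4=0 clk=0
t8.Δ1 s1=1 s5=1 s3=1 s2=1 s0=0 s4=0 clk=1
t8.Δ2 s1=1 s5=0 s3=1 s2=1 s0=1 s4=0 clk=1
t8.Δ3 s1=1 s5=0 s3=0 s2=1 s0=1 s4=0 clk=1
t9.Δ0 s1=1 s5=0 s3=0 s2=1 s0=1 s4=0 clk=1
t9.Δ1 s1=1 s5=0 s3=0 s2=1 s0=1 s4=0 clk=0
t10.Δ0 s1=1 s5=0 s3=0 s2=1 s0=1 s4=0 clk=0
t10.Δ1 s1=1 s5=0 s3=0 s2=1 s0=1 s4=0 clk=1
t10.Δ2 s1=1 s5=0 s3=0 s2=1 s0=0 s4=1 clk=1
t11.Δ0 s1=1 s5=0 s3=0 s2=1 s0=0 s4=1 clk=1
t11.Δ1 s1=1 s5=0 s3=0 s2=1 s0=0 s4=1 clk=0
t12.Δ0 s1=1 s5=0 s3=0 s2=1 s0=0 s4=1 clk=0
t12.Δ1 s1=1 s5=0 s3=0 s2=1 s0=0 s4=1 clk=1
t12.Δ2 s1=1 s5=1 s3=0 s2=1 s0=0 s4=1 clk=1
t13.Δ0 s1=1 s5=1 s3=0 s2=1 s0=0 s4=1 clk=1
t13.Δ1 s1=1 s5=1 s3=0 s2=1 s0=0 s4=1 clk=0
t14.Δ0 s1=1 s5=1 s3=0 s2=1 s0=0 s4=1 clk=0
t14.Δ1 s1=1 s5=1 s3=0 s2=1 s0=0 s4=1 clk=1
t14.Δ2 s1=1 s5=1 s3=0 s2=1 s0=0 s4=0 clk=1
t14.Δ3 s1=1 s5=1 s3=1 s2=1 s0=0 s4=0 clk=1
t15.Δ0 s1=1 s5=1 s3=1 s2=1 s0=0 s4=0 clk=1
t15.Δ1 s1=1 s5=1 s3=1 s2=1 s0=0 s4=0 clk=0
t16.Δ0 s1=1 s5=1 s3=1 s2=1 s0=0 s4=0 clk=0
t16.Δ1 s1=1 s5=1 s3=1 s2=1 s0=0 s4=0 clk=1
t16.Δ2 s1=1 s5=0 s3=1 s2=1 s0=1 s4=0 clk=1
t16.Δ3 s1=1 s5=0 s3=0 s2=1 s0=1 s4=0 clk=1
t17.Δ0 s1=1 s5=0 s3=0 s2=1 s0=1 s4=0 clk=1
t17.Δ1 s1=1 s5=0 s3=0 s2=1 s0=1 s4=0 clk=0
t18.Δ0 s1=1 s5=0 s3=0 s2=1 s0=1 s4=0 clk=0
t18.Δ1 s1=1 s5=0 s3=0 s2=1 s0=1 s4=0 clk=1
t18.Δ2 s1=1 s5=0 s3=0 s2=1 s0=0 s4=1 clk=1
t19.Δ0 s1=1 s5=0 s3=0 s2=1 s0=0 s4=1 clk=1
t19.Δ1 s1=1 s5=0 s3=0 s2=1 s0=0 s4=1 clk=0

2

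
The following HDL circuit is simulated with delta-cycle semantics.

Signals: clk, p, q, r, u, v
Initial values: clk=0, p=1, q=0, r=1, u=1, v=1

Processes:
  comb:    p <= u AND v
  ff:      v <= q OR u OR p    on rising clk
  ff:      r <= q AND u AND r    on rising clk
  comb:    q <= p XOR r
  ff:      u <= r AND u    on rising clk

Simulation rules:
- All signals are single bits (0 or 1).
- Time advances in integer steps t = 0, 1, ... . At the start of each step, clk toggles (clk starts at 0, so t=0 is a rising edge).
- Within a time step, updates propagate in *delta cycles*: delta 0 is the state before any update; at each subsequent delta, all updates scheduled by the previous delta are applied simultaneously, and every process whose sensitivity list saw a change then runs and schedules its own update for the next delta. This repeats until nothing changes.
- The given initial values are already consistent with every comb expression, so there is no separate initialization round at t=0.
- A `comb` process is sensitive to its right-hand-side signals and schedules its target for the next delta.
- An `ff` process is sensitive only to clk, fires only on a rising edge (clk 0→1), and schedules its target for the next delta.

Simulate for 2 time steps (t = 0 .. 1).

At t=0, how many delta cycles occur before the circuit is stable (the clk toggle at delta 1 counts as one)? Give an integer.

t=0 Δ0: u=1 r=1 clk=0 q=0 v=1 p=1
  Δ1: clk:0→1
  Δ2: r:1→0
  Δ3: q:0→1
  (3Δ to stable)
t=1 Δ0: u=1 r=0 clk=1 q=1 v=1 p=1
  Δ1: clk:1→0
  (1Δ to stable)

3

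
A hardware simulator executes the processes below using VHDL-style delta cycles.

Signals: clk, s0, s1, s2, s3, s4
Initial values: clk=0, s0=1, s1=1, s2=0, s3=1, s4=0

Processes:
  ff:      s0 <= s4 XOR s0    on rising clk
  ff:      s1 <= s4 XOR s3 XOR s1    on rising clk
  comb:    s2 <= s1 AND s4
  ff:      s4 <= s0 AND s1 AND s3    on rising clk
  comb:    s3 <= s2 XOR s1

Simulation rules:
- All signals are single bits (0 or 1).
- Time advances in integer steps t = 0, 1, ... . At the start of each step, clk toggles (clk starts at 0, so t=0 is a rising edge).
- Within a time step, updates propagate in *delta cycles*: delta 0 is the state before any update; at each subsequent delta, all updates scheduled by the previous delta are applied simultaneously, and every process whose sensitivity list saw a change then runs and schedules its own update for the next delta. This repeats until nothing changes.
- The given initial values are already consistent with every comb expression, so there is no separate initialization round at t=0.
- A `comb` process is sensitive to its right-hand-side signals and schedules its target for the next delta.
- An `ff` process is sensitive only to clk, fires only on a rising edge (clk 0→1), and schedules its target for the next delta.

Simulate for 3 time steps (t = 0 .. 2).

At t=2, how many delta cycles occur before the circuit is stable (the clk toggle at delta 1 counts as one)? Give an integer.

t0.Δ0 clk=0 s1=1 s4=0 s0=1 s3=1 s2=0
t0.Δ1 clk=1 s1=1 s4=0 s0=1 s3=1 s2=0
t0.Δ2 clk=1 s1=0 s4=1 s0=1 s3=1 s2=0
t0.Δ3 clk=1 s1=0 s4=1 s0=1 s3=0 s2=0
t1.Δ0 clk=1 s1=0 s4=1 s0=1 s3=0 s2=0
t1.Δ1 clk=0 s1=0 s4=1 s0=1 s3=0 s2=0
t2.Δ0 clk=0 s1=0 s4=1 s0=1 s3=0 s2=0
t2.Δ1 clk=1 s1=0 s4=1 s0=1 s3=0 s2=0
t2.Δ2 clk=1 s1=1 s4=0 s0=0 s3=0 s2=0
t2.Δ3 clk=1 s1=1 s4=0 s0=0 s3=1 s2=0

3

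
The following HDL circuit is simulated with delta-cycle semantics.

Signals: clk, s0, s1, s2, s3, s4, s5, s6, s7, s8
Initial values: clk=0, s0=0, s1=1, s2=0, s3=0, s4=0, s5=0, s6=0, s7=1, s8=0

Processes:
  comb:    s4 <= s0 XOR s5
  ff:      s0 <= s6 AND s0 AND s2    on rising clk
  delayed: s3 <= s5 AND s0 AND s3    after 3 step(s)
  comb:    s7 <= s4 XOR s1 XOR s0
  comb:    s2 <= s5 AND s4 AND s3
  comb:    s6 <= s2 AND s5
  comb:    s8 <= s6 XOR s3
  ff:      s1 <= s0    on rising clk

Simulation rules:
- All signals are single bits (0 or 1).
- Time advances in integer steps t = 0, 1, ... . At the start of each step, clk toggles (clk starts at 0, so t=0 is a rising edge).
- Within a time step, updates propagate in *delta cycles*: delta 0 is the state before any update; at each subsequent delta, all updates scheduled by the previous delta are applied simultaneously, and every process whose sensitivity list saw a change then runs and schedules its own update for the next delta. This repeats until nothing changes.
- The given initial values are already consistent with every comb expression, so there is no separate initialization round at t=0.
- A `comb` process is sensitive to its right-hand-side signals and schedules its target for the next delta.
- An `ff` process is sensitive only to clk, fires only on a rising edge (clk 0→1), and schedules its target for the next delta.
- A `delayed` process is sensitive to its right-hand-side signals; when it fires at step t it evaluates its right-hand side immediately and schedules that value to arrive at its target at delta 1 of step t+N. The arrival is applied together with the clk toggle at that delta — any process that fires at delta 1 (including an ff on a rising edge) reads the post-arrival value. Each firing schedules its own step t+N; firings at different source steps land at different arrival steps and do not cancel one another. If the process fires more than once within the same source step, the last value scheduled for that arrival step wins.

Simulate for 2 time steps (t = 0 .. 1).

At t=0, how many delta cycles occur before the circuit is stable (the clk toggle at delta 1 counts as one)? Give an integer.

3

[bits: s5,s3,s2,s1,s4,s7,s8,clk,s6,s0]
t=0: Δ0=0001010000 Δ1=0001010100 Δ2=0000010100 Δ3=0000000100 | 3Δ
t=1: Δ0=0000000100 Δ1=0000000000 | 1Δ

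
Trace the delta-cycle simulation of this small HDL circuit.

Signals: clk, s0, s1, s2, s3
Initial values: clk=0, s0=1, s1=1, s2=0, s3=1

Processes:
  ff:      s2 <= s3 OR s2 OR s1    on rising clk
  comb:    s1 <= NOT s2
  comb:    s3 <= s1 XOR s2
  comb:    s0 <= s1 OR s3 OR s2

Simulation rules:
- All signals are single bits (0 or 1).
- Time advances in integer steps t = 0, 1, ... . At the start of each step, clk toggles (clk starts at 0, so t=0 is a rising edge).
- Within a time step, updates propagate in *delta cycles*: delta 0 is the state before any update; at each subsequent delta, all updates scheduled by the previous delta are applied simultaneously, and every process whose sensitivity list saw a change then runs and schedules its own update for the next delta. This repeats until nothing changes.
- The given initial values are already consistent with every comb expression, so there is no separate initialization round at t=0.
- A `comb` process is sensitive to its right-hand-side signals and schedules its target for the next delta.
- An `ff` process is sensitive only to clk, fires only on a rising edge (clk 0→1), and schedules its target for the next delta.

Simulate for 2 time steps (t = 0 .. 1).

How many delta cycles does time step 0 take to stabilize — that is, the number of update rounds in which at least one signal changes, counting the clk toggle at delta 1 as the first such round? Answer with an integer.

4

t=0 Δ0: clk=0 s1=1 s2=0 s3=1 s0=1
  Δ1: clk:0→1
  Δ2: s2:0→1
  Δ3: s1:1→0, s3:1→0
  Δ4: s3:0→1
  (4Δ to stable)
t=1 Δ0: clk=1 s1=0 s2=1 s3=1 s0=1
  Δ1: clk:1→0
  (1Δ to stable)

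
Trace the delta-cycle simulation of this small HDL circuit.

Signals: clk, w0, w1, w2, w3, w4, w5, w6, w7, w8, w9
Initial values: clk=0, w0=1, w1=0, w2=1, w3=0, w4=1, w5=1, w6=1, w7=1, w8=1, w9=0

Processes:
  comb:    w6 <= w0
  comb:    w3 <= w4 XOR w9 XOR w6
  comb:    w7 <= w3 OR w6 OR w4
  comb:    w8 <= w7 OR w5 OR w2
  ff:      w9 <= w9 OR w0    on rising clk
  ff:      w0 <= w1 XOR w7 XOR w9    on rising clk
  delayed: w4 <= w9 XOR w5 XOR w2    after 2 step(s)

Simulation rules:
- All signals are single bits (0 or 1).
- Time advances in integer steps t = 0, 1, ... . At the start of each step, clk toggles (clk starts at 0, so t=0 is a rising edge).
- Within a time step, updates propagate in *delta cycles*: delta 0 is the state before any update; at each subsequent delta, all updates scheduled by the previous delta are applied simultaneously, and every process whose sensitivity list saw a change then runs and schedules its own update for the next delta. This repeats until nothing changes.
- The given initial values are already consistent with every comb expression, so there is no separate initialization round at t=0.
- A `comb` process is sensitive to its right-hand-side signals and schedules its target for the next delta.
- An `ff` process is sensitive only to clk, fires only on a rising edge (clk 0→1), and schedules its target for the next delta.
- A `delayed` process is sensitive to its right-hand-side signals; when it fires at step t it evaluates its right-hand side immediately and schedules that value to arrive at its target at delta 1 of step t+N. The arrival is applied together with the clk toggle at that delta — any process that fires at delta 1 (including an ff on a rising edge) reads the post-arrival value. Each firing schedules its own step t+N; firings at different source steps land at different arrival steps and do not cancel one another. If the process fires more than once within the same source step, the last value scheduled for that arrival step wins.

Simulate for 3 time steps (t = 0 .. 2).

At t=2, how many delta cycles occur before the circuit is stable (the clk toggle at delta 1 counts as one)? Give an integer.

4

[bits: w0,w8,w6,w4,w1,w2,w5,w7,w9,w3,clk]
t=0: Δ0=11110111000 Δ1=11110111001 Δ2=11110111101 Δ3=11110111111 | 3Δ
t=1: Δ0=11110111111 Δ1=11110111110 | 1Δ
t=2: Δ0=11110111110 Δ1=11110111111 Δ2=01110111111 Δ3=01010111111 Δ4=01010111101 | 4Δ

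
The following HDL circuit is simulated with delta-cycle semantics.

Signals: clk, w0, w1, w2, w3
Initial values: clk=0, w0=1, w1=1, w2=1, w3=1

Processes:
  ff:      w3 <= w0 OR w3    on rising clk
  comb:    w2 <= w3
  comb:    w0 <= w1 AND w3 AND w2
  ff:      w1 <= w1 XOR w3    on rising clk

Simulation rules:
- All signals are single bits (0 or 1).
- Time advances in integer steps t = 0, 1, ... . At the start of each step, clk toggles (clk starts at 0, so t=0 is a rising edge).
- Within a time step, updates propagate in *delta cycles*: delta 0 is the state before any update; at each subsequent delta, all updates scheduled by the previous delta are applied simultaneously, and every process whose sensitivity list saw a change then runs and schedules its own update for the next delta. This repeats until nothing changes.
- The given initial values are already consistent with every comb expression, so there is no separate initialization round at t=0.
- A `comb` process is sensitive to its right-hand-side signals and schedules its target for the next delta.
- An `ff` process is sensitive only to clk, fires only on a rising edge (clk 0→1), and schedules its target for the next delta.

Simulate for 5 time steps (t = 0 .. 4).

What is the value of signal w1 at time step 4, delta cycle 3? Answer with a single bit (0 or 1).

0

[bits: w1,w0,clk,w2,w3]
t=0: Δ0=11011 Δ1=11111 Δ2=01111 Δ3=00111 | 3Δ
t=1: Δ0=00111 Δ1=00011 | 1Δ
t=2: Δ0=00011 Δ1=00111 Δ2=10111 Δ3=11111 | 3Δ
t=3: Δ0=11111 Δ1=11011 | 1Δ
t=4: Δ0=11011 Δ1=11111 Δ2=01111 Δ3=00111 | 3Δ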